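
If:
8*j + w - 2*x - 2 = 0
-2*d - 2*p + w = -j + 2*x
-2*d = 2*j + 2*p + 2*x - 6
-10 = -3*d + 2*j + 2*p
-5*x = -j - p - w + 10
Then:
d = 281/85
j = -77/85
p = 147/170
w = 741/85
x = -9/34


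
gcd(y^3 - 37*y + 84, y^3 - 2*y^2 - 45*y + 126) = y^2 + 4*y - 21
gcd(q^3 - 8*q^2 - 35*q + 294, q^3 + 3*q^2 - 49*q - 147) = q - 7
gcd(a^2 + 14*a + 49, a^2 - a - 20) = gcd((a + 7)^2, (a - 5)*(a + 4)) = 1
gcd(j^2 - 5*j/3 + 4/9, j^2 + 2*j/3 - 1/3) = j - 1/3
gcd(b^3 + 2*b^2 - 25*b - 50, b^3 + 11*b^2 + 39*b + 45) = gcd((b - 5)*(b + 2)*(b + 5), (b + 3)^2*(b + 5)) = b + 5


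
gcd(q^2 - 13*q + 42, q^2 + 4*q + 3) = 1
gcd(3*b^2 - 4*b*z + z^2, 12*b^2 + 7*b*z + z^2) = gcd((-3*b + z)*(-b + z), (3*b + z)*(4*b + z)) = 1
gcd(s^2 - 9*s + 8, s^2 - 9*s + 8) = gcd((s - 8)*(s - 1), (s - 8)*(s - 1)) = s^2 - 9*s + 8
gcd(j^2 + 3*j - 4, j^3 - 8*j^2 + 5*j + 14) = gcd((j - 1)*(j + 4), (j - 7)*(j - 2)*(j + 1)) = 1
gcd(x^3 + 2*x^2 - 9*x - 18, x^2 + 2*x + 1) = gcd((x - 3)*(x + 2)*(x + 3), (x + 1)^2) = 1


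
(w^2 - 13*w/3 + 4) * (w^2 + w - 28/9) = w^4 - 10*w^3/3 - 31*w^2/9 + 472*w/27 - 112/9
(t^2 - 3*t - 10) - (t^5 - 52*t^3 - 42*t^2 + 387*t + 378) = -t^5 + 52*t^3 + 43*t^2 - 390*t - 388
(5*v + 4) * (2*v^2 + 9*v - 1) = 10*v^3 + 53*v^2 + 31*v - 4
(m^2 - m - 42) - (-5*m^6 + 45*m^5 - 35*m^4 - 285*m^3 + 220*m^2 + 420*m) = 5*m^6 - 45*m^5 + 35*m^4 + 285*m^3 - 219*m^2 - 421*m - 42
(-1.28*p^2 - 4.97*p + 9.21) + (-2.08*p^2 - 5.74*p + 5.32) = -3.36*p^2 - 10.71*p + 14.53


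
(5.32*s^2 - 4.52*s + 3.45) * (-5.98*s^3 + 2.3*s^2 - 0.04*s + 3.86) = -31.8136*s^5 + 39.2656*s^4 - 31.2398*s^3 + 28.651*s^2 - 17.5852*s + 13.317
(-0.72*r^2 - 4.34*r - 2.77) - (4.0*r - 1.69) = -0.72*r^2 - 8.34*r - 1.08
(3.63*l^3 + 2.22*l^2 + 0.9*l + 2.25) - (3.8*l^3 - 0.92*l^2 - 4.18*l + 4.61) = -0.17*l^3 + 3.14*l^2 + 5.08*l - 2.36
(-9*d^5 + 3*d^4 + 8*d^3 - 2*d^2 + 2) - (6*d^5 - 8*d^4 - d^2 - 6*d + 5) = -15*d^5 + 11*d^4 + 8*d^3 - d^2 + 6*d - 3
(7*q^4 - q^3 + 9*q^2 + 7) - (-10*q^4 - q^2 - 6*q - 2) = 17*q^4 - q^3 + 10*q^2 + 6*q + 9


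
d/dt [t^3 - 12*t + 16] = 3*t^2 - 12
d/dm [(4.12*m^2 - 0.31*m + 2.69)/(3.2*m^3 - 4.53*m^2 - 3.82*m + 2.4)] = (-13.184*m^4 + 1.984*m^3 - 42.9667*m^2 + 44.1474*m + 9.5318)/(10.24*m^6 - 28.992*m^5 - 3.9271*m^4 + 49.9692*m^3 - 7.1516*m^2 - 18.336*m + 5.76)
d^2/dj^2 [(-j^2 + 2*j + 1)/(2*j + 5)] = -82/(8*j^3 + 60*j^2 + 150*j + 125)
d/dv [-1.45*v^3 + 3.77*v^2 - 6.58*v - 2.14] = -4.35*v^2 + 7.54*v - 6.58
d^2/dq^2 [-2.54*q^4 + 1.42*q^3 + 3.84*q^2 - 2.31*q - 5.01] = -30.48*q^2 + 8.52*q + 7.68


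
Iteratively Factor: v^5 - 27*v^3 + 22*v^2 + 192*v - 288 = (v + 4)*(v^4 - 4*v^3 - 11*v^2 + 66*v - 72) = (v - 3)*(v + 4)*(v^3 - v^2 - 14*v + 24) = (v - 3)*(v + 4)^2*(v^2 - 5*v + 6) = (v - 3)^2*(v + 4)^2*(v - 2)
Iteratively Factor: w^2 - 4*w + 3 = (w - 3)*(w - 1)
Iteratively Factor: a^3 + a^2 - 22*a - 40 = (a - 5)*(a^2 + 6*a + 8) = (a - 5)*(a + 2)*(a + 4)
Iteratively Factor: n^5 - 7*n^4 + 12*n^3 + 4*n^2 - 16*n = (n - 2)*(n^4 - 5*n^3 + 2*n^2 + 8*n) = (n - 2)^2*(n^3 - 3*n^2 - 4*n) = (n - 2)^2*(n + 1)*(n^2 - 4*n) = (n - 4)*(n - 2)^2*(n + 1)*(n)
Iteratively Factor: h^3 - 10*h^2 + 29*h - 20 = (h - 5)*(h^2 - 5*h + 4) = (h - 5)*(h - 4)*(h - 1)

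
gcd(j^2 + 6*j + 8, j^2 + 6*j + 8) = j^2 + 6*j + 8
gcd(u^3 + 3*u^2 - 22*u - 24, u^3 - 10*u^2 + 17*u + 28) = u^2 - 3*u - 4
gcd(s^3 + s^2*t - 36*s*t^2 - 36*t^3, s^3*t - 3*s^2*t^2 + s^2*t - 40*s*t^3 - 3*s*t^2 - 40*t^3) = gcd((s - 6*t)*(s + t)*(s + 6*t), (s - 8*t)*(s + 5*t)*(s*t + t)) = 1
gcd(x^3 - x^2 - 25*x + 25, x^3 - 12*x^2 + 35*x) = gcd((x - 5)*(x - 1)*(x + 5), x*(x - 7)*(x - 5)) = x - 5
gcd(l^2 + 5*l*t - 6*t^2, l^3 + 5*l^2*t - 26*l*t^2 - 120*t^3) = l + 6*t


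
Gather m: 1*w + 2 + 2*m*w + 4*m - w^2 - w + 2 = m*(2*w + 4) - w^2 + 4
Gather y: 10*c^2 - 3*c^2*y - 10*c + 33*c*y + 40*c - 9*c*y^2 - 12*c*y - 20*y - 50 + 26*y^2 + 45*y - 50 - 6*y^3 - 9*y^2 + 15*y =10*c^2 + 30*c - 6*y^3 + y^2*(17 - 9*c) + y*(-3*c^2 + 21*c + 40) - 100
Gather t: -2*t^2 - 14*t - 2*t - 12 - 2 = -2*t^2 - 16*t - 14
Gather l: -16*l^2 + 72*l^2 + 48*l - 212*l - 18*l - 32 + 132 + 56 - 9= 56*l^2 - 182*l + 147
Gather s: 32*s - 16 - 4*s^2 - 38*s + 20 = -4*s^2 - 6*s + 4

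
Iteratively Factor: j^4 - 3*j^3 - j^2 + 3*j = (j - 1)*(j^3 - 2*j^2 - 3*j) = j*(j - 1)*(j^2 - 2*j - 3) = j*(j - 3)*(j - 1)*(j + 1)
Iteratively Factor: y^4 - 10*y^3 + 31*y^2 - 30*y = (y - 5)*(y^3 - 5*y^2 + 6*y) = y*(y - 5)*(y^2 - 5*y + 6) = y*(y - 5)*(y - 2)*(y - 3)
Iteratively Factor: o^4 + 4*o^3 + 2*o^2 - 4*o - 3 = (o - 1)*(o^3 + 5*o^2 + 7*o + 3) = (o - 1)*(o + 1)*(o^2 + 4*o + 3) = (o - 1)*(o + 1)*(o + 3)*(o + 1)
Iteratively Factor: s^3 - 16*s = (s - 4)*(s^2 + 4*s) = (s - 4)*(s + 4)*(s)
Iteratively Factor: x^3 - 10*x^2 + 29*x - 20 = (x - 4)*(x^2 - 6*x + 5) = (x - 4)*(x - 1)*(x - 5)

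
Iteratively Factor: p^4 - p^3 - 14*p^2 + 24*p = (p - 2)*(p^3 + p^2 - 12*p) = (p - 2)*(p + 4)*(p^2 - 3*p) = (p - 3)*(p - 2)*(p + 4)*(p)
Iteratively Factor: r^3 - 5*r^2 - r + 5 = (r + 1)*(r^2 - 6*r + 5) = (r - 5)*(r + 1)*(r - 1)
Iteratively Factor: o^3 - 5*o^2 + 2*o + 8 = (o - 4)*(o^2 - o - 2) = (o - 4)*(o + 1)*(o - 2)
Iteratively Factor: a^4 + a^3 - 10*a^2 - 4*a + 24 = (a + 3)*(a^3 - 2*a^2 - 4*a + 8) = (a + 2)*(a + 3)*(a^2 - 4*a + 4) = (a - 2)*(a + 2)*(a + 3)*(a - 2)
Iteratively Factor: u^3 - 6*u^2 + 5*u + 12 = (u - 3)*(u^2 - 3*u - 4) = (u - 3)*(u + 1)*(u - 4)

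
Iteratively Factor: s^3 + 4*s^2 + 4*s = (s + 2)*(s^2 + 2*s) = s*(s + 2)*(s + 2)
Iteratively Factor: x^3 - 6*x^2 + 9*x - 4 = (x - 1)*(x^2 - 5*x + 4) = (x - 4)*(x - 1)*(x - 1)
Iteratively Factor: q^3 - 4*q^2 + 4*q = (q - 2)*(q^2 - 2*q) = (q - 2)^2*(q)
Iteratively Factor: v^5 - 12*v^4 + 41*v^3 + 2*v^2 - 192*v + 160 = (v + 2)*(v^4 - 14*v^3 + 69*v^2 - 136*v + 80) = (v - 4)*(v + 2)*(v^3 - 10*v^2 + 29*v - 20) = (v - 4)*(v - 1)*(v + 2)*(v^2 - 9*v + 20) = (v - 5)*(v - 4)*(v - 1)*(v + 2)*(v - 4)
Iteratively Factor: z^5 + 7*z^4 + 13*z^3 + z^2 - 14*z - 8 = (z - 1)*(z^4 + 8*z^3 + 21*z^2 + 22*z + 8) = (z - 1)*(z + 2)*(z^3 + 6*z^2 + 9*z + 4) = (z - 1)*(z + 1)*(z + 2)*(z^2 + 5*z + 4) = (z - 1)*(z + 1)^2*(z + 2)*(z + 4)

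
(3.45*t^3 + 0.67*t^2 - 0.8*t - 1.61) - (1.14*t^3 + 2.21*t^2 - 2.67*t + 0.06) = 2.31*t^3 - 1.54*t^2 + 1.87*t - 1.67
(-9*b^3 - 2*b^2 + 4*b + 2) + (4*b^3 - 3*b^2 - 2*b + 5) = -5*b^3 - 5*b^2 + 2*b + 7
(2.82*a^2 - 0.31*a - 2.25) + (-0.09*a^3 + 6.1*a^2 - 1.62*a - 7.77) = -0.09*a^3 + 8.92*a^2 - 1.93*a - 10.02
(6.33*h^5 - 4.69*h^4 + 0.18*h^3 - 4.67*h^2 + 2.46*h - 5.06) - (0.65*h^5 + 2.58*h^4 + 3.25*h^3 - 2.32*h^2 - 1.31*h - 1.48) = 5.68*h^5 - 7.27*h^4 - 3.07*h^3 - 2.35*h^2 + 3.77*h - 3.58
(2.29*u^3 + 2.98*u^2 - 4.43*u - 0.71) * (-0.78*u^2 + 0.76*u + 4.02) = -1.7862*u^5 - 0.584*u^4 + 14.926*u^3 + 9.1666*u^2 - 18.3482*u - 2.8542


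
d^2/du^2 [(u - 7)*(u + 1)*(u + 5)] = 6*u - 2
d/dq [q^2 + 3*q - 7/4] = 2*q + 3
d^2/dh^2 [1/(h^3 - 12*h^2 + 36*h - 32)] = 12*(h^2 - 12*h + 38)/(h^7 - 32*h^6 + 408*h^5 - 2656*h^4 + 9488*h^3 - 18816*h^2 + 19456*h - 8192)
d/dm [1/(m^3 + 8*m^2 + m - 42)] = (-3*m^2 - 16*m - 1)/(m^3 + 8*m^2 + m - 42)^2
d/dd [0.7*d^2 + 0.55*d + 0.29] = 1.4*d + 0.55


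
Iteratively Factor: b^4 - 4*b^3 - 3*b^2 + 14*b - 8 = (b - 1)*(b^3 - 3*b^2 - 6*b + 8) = (b - 1)^2*(b^2 - 2*b - 8) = (b - 4)*(b - 1)^2*(b + 2)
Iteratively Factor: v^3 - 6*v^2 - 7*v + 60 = (v + 3)*(v^2 - 9*v + 20) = (v - 4)*(v + 3)*(v - 5)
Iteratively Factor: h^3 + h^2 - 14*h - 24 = (h + 3)*(h^2 - 2*h - 8) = (h + 2)*(h + 3)*(h - 4)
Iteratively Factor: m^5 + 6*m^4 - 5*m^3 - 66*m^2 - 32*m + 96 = (m + 2)*(m^4 + 4*m^3 - 13*m^2 - 40*m + 48) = (m + 2)*(m + 4)*(m^3 - 13*m + 12) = (m + 2)*(m + 4)^2*(m^2 - 4*m + 3) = (m - 1)*(m + 2)*(m + 4)^2*(m - 3)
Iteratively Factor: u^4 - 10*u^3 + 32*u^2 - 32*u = (u - 4)*(u^3 - 6*u^2 + 8*u) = (u - 4)^2*(u^2 - 2*u) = u*(u - 4)^2*(u - 2)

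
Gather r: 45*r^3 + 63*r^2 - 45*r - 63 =45*r^3 + 63*r^2 - 45*r - 63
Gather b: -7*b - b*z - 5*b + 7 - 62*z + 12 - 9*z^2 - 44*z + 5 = b*(-z - 12) - 9*z^2 - 106*z + 24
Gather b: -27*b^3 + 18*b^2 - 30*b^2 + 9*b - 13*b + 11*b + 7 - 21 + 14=-27*b^3 - 12*b^2 + 7*b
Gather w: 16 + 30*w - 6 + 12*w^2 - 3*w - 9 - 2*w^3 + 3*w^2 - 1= -2*w^3 + 15*w^2 + 27*w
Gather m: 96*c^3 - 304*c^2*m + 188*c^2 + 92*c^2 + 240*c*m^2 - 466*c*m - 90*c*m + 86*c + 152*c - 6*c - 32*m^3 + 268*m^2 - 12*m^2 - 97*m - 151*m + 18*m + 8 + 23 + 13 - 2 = 96*c^3 + 280*c^2 + 232*c - 32*m^3 + m^2*(240*c + 256) + m*(-304*c^2 - 556*c - 230) + 42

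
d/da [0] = 0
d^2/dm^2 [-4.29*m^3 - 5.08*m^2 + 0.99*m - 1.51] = -25.74*m - 10.16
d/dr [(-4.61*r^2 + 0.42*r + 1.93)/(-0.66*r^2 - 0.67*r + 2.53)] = (3.3659*r^2 - 20.779*r + 2.3557)/(0.4356*r^4 + 0.8844*r^3 - 2.8907*r^2 - 3.3902*r + 6.4009)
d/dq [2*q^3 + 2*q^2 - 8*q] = 6*q^2 + 4*q - 8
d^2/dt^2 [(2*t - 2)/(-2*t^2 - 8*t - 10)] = 2*(-4*(t - 1)*(t + 2)^2 + 3*(t + 1)*(t^2 + 4*t + 5))/(t^2 + 4*t + 5)^3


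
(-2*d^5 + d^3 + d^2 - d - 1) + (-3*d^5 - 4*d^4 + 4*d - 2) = -5*d^5 - 4*d^4 + d^3 + d^2 + 3*d - 3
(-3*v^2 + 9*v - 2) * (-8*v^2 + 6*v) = 24*v^4 - 90*v^3 + 70*v^2 - 12*v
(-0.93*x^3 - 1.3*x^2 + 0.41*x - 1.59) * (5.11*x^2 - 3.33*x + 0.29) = -4.7523*x^5 - 3.5461*x^4 + 6.1544*x^3 - 9.8672*x^2 + 5.4136*x - 0.4611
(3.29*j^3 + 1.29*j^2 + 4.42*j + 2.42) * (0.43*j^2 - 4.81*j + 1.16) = 1.4147*j^5 - 15.2702*j^4 - 0.4879*j^3 - 18.7232*j^2 - 6.513*j + 2.8072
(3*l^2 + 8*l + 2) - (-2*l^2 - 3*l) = 5*l^2 + 11*l + 2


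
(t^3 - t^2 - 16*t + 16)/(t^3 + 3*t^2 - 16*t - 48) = (t - 1)/(t + 3)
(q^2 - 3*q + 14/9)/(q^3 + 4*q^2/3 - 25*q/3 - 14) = (9*q^2 - 27*q + 14)/(3*(3*q^3 + 4*q^2 - 25*q - 42))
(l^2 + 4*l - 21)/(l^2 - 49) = (l - 3)/(l - 7)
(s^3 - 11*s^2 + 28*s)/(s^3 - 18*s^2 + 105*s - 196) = s/(s - 7)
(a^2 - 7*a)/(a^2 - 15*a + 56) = a/(a - 8)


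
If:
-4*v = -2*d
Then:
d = 2*v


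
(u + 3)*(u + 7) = u^2 + 10*u + 21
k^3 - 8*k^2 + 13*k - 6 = (k - 6)*(k - 1)^2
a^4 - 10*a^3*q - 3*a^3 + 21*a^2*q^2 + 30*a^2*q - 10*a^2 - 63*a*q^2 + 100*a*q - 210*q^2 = (a - 5)*(a + 2)*(a - 7*q)*(a - 3*q)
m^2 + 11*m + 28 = (m + 4)*(m + 7)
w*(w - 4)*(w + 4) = w^3 - 16*w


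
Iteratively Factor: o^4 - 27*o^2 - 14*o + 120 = (o - 2)*(o^3 + 2*o^2 - 23*o - 60) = (o - 2)*(o + 4)*(o^2 - 2*o - 15) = (o - 2)*(o + 3)*(o + 4)*(o - 5)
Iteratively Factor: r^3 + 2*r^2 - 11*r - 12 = (r + 4)*(r^2 - 2*r - 3) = (r - 3)*(r + 4)*(r + 1)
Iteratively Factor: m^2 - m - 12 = (m - 4)*(m + 3)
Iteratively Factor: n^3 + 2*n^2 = (n + 2)*(n^2) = n*(n + 2)*(n)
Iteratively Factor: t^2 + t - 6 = (t - 2)*(t + 3)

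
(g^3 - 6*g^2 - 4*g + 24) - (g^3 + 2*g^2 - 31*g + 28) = -8*g^2 + 27*g - 4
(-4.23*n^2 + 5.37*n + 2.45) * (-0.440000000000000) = 1.8612*n^2 - 2.3628*n - 1.078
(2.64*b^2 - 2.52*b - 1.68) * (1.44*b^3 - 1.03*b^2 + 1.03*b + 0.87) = 3.8016*b^5 - 6.348*b^4 + 2.8956*b^3 + 1.4316*b^2 - 3.9228*b - 1.4616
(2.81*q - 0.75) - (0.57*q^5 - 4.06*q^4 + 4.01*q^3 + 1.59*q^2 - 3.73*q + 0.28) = -0.57*q^5 + 4.06*q^4 - 4.01*q^3 - 1.59*q^2 + 6.54*q - 1.03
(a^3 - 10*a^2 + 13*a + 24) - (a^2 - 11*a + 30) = a^3 - 11*a^2 + 24*a - 6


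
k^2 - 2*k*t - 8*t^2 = (k - 4*t)*(k + 2*t)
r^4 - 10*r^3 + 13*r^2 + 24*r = r*(r - 8)*(r - 3)*(r + 1)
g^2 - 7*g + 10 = (g - 5)*(g - 2)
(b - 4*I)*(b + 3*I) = b^2 - I*b + 12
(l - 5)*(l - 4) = l^2 - 9*l + 20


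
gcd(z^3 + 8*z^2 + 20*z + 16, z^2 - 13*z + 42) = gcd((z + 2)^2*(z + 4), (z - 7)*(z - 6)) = 1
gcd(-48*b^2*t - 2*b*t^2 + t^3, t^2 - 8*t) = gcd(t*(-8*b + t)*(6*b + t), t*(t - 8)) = t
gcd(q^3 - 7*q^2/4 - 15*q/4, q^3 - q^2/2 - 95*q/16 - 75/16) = q^2 - 7*q/4 - 15/4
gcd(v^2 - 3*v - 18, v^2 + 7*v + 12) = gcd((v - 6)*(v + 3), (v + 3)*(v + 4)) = v + 3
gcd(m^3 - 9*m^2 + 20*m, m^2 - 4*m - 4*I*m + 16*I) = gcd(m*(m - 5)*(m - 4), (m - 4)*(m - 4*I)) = m - 4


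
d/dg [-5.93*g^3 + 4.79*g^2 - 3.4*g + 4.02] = -17.79*g^2 + 9.58*g - 3.4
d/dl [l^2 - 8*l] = 2*l - 8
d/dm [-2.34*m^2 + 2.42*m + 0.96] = 2.42 - 4.68*m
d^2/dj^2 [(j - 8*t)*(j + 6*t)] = 2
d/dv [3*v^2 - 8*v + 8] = 6*v - 8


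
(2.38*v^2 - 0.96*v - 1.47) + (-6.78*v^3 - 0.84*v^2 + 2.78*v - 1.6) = -6.78*v^3 + 1.54*v^2 + 1.82*v - 3.07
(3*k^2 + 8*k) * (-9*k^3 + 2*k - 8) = -27*k^5 - 72*k^4 + 6*k^3 - 8*k^2 - 64*k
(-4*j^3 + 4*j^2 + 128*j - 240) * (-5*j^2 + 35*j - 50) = 20*j^5 - 160*j^4 - 300*j^3 + 5480*j^2 - 14800*j + 12000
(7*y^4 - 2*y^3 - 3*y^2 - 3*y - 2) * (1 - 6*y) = -42*y^5 + 19*y^4 + 16*y^3 + 15*y^2 + 9*y - 2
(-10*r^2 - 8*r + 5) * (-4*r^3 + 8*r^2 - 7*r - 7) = 40*r^5 - 48*r^4 - 14*r^3 + 166*r^2 + 21*r - 35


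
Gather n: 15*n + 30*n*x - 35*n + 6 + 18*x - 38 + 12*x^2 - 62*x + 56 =n*(30*x - 20) + 12*x^2 - 44*x + 24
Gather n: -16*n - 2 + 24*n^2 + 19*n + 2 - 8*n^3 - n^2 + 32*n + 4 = -8*n^3 + 23*n^2 + 35*n + 4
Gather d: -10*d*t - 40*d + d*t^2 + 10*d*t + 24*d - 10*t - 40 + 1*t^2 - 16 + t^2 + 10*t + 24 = d*(t^2 - 16) + 2*t^2 - 32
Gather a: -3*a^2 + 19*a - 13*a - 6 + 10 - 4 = -3*a^2 + 6*a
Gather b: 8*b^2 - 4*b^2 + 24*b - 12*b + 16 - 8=4*b^2 + 12*b + 8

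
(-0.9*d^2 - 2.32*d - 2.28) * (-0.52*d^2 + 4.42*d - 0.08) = 0.468*d^4 - 2.7716*d^3 - 8.9968*d^2 - 9.892*d + 0.1824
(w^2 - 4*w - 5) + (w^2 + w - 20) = 2*w^2 - 3*w - 25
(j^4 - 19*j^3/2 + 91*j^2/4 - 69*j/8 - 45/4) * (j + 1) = j^5 - 17*j^4/2 + 53*j^3/4 + 113*j^2/8 - 159*j/8 - 45/4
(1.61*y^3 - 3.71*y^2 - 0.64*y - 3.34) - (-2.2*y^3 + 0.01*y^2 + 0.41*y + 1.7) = 3.81*y^3 - 3.72*y^2 - 1.05*y - 5.04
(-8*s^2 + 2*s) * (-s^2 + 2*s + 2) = 8*s^4 - 18*s^3 - 12*s^2 + 4*s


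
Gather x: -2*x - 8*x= -10*x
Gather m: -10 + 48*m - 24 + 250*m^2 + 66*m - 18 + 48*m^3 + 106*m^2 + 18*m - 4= 48*m^3 + 356*m^2 + 132*m - 56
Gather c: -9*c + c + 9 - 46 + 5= -8*c - 32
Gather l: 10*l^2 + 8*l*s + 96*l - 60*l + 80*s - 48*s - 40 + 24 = 10*l^2 + l*(8*s + 36) + 32*s - 16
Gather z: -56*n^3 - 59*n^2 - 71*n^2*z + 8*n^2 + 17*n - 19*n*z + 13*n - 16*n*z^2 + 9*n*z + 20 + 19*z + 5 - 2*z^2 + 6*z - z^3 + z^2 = -56*n^3 - 51*n^2 + 30*n - z^3 + z^2*(-16*n - 1) + z*(-71*n^2 - 10*n + 25) + 25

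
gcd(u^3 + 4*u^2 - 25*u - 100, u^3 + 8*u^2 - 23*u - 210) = u - 5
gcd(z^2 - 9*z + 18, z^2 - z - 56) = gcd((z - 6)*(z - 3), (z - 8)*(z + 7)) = 1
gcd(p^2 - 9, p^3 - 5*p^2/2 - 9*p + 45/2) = p^2 - 9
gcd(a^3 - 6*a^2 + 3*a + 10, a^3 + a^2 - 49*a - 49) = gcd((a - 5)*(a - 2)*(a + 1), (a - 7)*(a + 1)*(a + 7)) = a + 1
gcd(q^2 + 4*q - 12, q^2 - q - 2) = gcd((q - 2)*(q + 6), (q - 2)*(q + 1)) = q - 2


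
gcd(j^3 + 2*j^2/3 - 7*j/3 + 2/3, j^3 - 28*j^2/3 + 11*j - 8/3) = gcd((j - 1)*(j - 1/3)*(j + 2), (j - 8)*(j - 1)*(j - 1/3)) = j^2 - 4*j/3 + 1/3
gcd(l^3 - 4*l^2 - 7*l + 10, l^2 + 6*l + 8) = l + 2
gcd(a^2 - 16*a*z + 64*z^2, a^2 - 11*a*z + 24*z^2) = -a + 8*z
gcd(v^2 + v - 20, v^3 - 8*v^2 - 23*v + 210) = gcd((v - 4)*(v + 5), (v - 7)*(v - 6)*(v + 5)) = v + 5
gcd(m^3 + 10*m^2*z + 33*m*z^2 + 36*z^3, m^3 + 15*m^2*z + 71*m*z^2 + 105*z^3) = m + 3*z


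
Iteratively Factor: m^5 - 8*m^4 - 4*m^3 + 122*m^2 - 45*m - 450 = (m + 3)*(m^4 - 11*m^3 + 29*m^2 + 35*m - 150) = (m + 2)*(m + 3)*(m^3 - 13*m^2 + 55*m - 75) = (m - 5)*(m + 2)*(m + 3)*(m^2 - 8*m + 15) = (m - 5)^2*(m + 2)*(m + 3)*(m - 3)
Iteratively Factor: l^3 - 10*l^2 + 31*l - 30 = (l - 3)*(l^2 - 7*l + 10) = (l - 3)*(l - 2)*(l - 5)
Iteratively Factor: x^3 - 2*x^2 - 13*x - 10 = (x + 2)*(x^2 - 4*x - 5) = (x - 5)*(x + 2)*(x + 1)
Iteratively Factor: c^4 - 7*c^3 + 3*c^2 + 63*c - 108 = (c - 3)*(c^3 - 4*c^2 - 9*c + 36) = (c - 4)*(c - 3)*(c^2 - 9) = (c - 4)*(c - 3)*(c + 3)*(c - 3)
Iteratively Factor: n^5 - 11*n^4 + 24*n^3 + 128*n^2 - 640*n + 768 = (n + 4)*(n^4 - 15*n^3 + 84*n^2 - 208*n + 192) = (n - 3)*(n + 4)*(n^3 - 12*n^2 + 48*n - 64) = (n - 4)*(n - 3)*(n + 4)*(n^2 - 8*n + 16) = (n - 4)^2*(n - 3)*(n + 4)*(n - 4)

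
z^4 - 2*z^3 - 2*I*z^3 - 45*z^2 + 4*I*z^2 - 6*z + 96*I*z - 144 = (z - 8)*(z + 6)*(z - 3*I)*(z + I)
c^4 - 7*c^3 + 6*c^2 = c^2*(c - 6)*(c - 1)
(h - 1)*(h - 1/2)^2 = h^3 - 2*h^2 + 5*h/4 - 1/4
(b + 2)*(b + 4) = b^2 + 6*b + 8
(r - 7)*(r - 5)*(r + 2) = r^3 - 10*r^2 + 11*r + 70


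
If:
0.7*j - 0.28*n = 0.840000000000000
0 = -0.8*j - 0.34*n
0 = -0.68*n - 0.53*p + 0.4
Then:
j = 0.62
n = -1.45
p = 2.62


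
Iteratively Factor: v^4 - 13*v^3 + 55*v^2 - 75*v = (v)*(v^3 - 13*v^2 + 55*v - 75) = v*(v - 3)*(v^2 - 10*v + 25) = v*(v - 5)*(v - 3)*(v - 5)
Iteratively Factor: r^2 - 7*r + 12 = (r - 3)*(r - 4)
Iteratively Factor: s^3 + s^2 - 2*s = (s)*(s^2 + s - 2) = s*(s - 1)*(s + 2)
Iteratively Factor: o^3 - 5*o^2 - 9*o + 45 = (o - 5)*(o^2 - 9) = (o - 5)*(o + 3)*(o - 3)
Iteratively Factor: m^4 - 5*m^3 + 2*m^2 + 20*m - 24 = (m - 2)*(m^3 - 3*m^2 - 4*m + 12) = (m - 3)*(m - 2)*(m^2 - 4) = (m - 3)*(m - 2)*(m + 2)*(m - 2)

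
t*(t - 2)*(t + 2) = t^3 - 4*t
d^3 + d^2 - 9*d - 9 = (d - 3)*(d + 1)*(d + 3)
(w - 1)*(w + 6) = w^2 + 5*w - 6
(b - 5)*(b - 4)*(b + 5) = b^3 - 4*b^2 - 25*b + 100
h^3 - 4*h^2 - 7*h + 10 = (h - 5)*(h - 1)*(h + 2)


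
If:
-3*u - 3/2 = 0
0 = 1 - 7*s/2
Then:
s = 2/7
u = -1/2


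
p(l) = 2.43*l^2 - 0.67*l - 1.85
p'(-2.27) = -11.70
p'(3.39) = 15.81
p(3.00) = 18.01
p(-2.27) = 12.19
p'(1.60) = 7.11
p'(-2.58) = -13.21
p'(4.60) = 21.69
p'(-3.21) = -16.27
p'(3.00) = 13.91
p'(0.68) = 2.63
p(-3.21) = 25.34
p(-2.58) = 16.05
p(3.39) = 23.80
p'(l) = 4.86*l - 0.67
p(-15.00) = 554.95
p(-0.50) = -0.91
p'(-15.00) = -73.57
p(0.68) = -1.18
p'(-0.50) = -3.10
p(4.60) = 46.49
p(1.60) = 3.30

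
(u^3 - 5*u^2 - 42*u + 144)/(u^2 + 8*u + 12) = (u^2 - 11*u + 24)/(u + 2)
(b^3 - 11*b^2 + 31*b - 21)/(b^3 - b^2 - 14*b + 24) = (b^2 - 8*b + 7)/(b^2 + 2*b - 8)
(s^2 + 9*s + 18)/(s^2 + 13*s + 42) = (s + 3)/(s + 7)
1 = 1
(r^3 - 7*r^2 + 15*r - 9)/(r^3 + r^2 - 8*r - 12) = (r^2 - 4*r + 3)/(r^2 + 4*r + 4)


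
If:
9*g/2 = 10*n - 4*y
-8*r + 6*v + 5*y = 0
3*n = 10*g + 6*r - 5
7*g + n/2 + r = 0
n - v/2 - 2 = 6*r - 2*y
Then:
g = -1022/1093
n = 27239/6558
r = 58609/13116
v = -3904/1093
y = 37498/3279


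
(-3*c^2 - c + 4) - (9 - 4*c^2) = c^2 - c - 5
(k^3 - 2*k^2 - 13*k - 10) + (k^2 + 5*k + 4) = k^3 - k^2 - 8*k - 6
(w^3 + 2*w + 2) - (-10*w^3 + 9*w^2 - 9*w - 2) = 11*w^3 - 9*w^2 + 11*w + 4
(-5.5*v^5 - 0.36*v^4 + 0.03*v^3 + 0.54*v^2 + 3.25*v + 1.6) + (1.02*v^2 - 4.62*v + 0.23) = -5.5*v^5 - 0.36*v^4 + 0.03*v^3 + 1.56*v^2 - 1.37*v + 1.83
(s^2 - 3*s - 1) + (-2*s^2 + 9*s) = -s^2 + 6*s - 1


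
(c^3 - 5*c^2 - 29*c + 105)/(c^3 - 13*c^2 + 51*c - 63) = (c + 5)/(c - 3)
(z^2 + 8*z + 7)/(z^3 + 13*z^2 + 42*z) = (z + 1)/(z*(z + 6))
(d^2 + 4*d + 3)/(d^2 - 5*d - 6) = (d + 3)/(d - 6)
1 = 1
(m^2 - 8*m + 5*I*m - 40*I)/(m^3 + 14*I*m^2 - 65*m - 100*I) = (m - 8)/(m^2 + 9*I*m - 20)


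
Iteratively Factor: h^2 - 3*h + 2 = (h - 1)*(h - 2)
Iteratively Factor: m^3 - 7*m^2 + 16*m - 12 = (m - 3)*(m^2 - 4*m + 4) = (m - 3)*(m - 2)*(m - 2)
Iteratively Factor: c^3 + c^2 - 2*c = (c - 1)*(c^2 + 2*c) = (c - 1)*(c + 2)*(c)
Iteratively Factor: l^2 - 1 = (l - 1)*(l + 1)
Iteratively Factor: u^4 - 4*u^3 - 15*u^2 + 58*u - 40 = (u - 1)*(u^3 - 3*u^2 - 18*u + 40) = (u - 5)*(u - 1)*(u^2 + 2*u - 8) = (u - 5)*(u - 1)*(u + 4)*(u - 2)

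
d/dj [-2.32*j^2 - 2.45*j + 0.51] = -4.64*j - 2.45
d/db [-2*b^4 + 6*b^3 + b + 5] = -8*b^3 + 18*b^2 + 1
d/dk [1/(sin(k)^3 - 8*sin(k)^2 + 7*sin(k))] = (-3*cos(k) + 16/tan(k) - 7*cos(k)/sin(k)^2)/((sin(k) - 7)^2*(sin(k) - 1)^2)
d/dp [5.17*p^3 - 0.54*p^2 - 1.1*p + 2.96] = 15.51*p^2 - 1.08*p - 1.1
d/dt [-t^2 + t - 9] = 1 - 2*t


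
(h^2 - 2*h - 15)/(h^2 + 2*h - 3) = (h - 5)/(h - 1)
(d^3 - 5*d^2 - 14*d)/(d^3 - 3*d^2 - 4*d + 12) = d*(d - 7)/(d^2 - 5*d + 6)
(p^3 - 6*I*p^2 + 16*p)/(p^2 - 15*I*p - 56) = p*(p + 2*I)/(p - 7*I)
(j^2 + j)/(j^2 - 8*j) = (j + 1)/(j - 8)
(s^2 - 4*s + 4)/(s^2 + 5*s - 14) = (s - 2)/(s + 7)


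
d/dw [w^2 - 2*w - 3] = 2*w - 2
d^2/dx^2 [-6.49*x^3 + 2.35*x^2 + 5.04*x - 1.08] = 4.7 - 38.94*x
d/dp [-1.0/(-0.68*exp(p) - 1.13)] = -0.68*exp(p)/(0.68*exp(p) + 1.13)^2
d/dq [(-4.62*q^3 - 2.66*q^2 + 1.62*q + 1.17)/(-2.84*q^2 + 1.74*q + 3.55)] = (13.1208*q^4 - 16.0776*q^3 - 49.2306*q^2 - 12.2404*q + 3.7152)/(8.0656*q^4 - 9.8832*q^3 - 17.1364*q^2 + 12.354*q + 12.6025)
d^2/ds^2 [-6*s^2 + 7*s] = -12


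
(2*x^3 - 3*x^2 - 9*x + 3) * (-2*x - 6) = -4*x^4 - 6*x^3 + 36*x^2 + 48*x - 18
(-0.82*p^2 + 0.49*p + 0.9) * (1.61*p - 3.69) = -1.3202*p^3 + 3.8147*p^2 - 0.3591*p - 3.321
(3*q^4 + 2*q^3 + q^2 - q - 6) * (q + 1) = 3*q^5 + 5*q^4 + 3*q^3 - 7*q - 6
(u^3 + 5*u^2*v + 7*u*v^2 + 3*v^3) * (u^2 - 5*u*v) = u^5 - 18*u^3*v^2 - 32*u^2*v^3 - 15*u*v^4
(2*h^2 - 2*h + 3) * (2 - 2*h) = -4*h^3 + 8*h^2 - 10*h + 6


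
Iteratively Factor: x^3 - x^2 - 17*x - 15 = (x - 5)*(x^2 + 4*x + 3) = (x - 5)*(x + 3)*(x + 1)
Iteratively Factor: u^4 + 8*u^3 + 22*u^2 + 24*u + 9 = (u + 3)*(u^3 + 5*u^2 + 7*u + 3) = (u + 1)*(u + 3)*(u^2 + 4*u + 3) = (u + 1)*(u + 3)^2*(u + 1)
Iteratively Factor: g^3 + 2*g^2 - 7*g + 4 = (g - 1)*(g^2 + 3*g - 4) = (g - 1)*(g + 4)*(g - 1)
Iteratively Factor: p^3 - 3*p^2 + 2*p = (p)*(p^2 - 3*p + 2) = p*(p - 1)*(p - 2)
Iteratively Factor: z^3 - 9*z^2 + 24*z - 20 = (z - 5)*(z^2 - 4*z + 4) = (z - 5)*(z - 2)*(z - 2)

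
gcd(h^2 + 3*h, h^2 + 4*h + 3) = h + 3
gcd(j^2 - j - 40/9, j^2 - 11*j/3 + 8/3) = j - 8/3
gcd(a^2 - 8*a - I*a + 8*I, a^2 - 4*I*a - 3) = a - I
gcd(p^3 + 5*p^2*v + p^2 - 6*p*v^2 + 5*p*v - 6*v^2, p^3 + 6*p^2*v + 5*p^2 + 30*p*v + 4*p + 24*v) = p^2 + 6*p*v + p + 6*v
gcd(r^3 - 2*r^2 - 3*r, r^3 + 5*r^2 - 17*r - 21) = r^2 - 2*r - 3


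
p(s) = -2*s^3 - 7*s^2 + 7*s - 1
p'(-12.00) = -689.00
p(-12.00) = 2363.00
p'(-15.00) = -1133.00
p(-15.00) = 5069.00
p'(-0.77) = 14.22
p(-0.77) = -9.63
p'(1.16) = -17.31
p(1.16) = -5.42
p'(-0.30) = 10.66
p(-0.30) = -3.68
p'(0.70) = -5.74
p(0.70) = -0.22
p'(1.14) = -16.76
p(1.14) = -5.08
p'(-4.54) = -53.11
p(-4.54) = 10.09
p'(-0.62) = 13.37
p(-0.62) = -7.55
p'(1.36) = -23.14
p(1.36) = -9.46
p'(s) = -6*s^2 - 14*s + 7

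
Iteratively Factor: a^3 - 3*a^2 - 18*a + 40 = (a - 5)*(a^2 + 2*a - 8) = (a - 5)*(a - 2)*(a + 4)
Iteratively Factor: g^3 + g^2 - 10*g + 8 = (g - 1)*(g^2 + 2*g - 8) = (g - 1)*(g + 4)*(g - 2)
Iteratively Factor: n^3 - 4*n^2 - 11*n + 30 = (n - 5)*(n^2 + n - 6) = (n - 5)*(n - 2)*(n + 3)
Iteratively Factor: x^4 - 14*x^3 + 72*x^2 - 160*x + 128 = (x - 2)*(x^3 - 12*x^2 + 48*x - 64) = (x - 4)*(x - 2)*(x^2 - 8*x + 16) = (x - 4)^2*(x - 2)*(x - 4)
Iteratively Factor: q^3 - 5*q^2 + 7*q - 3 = (q - 1)*(q^2 - 4*q + 3) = (q - 1)^2*(q - 3)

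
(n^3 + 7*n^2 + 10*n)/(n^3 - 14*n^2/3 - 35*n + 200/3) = 3*n*(n + 2)/(3*n^2 - 29*n + 40)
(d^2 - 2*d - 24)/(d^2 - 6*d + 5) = (d^2 - 2*d - 24)/(d^2 - 6*d + 5)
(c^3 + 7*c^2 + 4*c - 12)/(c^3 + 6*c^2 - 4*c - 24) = (c - 1)/(c - 2)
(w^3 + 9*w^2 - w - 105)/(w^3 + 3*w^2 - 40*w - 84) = (w^2 + 2*w - 15)/(w^2 - 4*w - 12)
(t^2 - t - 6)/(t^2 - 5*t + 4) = (t^2 - t - 6)/(t^2 - 5*t + 4)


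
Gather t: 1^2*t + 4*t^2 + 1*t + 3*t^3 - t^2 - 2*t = 3*t^3 + 3*t^2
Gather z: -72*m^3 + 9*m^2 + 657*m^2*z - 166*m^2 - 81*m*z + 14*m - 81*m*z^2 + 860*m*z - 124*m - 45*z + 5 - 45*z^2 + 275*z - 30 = -72*m^3 - 157*m^2 - 110*m + z^2*(-81*m - 45) + z*(657*m^2 + 779*m + 230) - 25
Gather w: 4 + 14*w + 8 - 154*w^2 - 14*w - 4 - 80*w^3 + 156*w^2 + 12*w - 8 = -80*w^3 + 2*w^2 + 12*w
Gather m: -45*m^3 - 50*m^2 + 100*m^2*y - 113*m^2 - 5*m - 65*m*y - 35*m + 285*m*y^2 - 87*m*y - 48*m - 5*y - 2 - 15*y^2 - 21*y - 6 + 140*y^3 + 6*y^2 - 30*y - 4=-45*m^3 + m^2*(100*y - 163) + m*(285*y^2 - 152*y - 88) + 140*y^3 - 9*y^2 - 56*y - 12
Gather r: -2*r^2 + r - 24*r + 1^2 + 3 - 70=-2*r^2 - 23*r - 66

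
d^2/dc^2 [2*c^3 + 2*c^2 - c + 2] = 12*c + 4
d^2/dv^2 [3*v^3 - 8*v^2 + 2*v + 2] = 18*v - 16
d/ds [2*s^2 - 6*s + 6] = 4*s - 6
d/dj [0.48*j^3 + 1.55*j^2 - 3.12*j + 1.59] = 1.44*j^2 + 3.1*j - 3.12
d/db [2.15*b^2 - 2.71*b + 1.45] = 4.3*b - 2.71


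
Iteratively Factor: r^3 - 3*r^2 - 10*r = (r + 2)*(r^2 - 5*r) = r*(r + 2)*(r - 5)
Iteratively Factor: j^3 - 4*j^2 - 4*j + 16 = (j - 2)*(j^2 - 2*j - 8) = (j - 4)*(j - 2)*(j + 2)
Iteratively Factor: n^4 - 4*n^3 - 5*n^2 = (n)*(n^3 - 4*n^2 - 5*n) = n*(n + 1)*(n^2 - 5*n) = n*(n - 5)*(n + 1)*(n)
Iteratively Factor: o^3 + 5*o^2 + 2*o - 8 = (o + 2)*(o^2 + 3*o - 4) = (o + 2)*(o + 4)*(o - 1)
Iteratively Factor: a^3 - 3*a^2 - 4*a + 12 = (a + 2)*(a^2 - 5*a + 6) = (a - 2)*(a + 2)*(a - 3)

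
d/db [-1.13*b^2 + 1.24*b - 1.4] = 1.24 - 2.26*b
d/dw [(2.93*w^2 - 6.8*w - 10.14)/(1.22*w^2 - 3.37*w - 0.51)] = (-1.5781*w^2 + 21.753*w - 30.7038)/(1.4884*w^4 - 8.2228*w^3 + 10.1125*w^2 + 3.4374*w + 0.2601)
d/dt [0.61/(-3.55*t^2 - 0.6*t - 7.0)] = (4.331*t + 0.366)/(3.55*t^2 + 0.6*t + 7.0)^2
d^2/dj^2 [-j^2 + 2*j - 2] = -2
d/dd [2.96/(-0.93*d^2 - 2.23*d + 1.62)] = (5.5056*d + 6.6008)/(0.93*d^2 + 2.23*d - 1.62)^2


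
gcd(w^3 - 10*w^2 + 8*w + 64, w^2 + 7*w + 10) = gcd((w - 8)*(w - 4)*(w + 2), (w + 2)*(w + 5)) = w + 2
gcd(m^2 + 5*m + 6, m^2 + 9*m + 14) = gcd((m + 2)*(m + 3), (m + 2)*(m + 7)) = m + 2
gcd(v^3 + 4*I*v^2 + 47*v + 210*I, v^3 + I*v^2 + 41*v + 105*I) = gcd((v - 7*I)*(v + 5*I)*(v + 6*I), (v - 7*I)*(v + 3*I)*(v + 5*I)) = v^2 - 2*I*v + 35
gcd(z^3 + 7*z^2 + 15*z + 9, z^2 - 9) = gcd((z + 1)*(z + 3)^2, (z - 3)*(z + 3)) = z + 3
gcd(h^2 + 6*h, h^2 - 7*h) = h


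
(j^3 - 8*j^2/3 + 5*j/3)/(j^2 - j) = j - 5/3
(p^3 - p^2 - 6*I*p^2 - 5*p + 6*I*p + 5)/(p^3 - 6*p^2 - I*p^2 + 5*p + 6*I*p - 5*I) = (p - 5*I)/(p - 5)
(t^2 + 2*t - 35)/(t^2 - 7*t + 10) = (t + 7)/(t - 2)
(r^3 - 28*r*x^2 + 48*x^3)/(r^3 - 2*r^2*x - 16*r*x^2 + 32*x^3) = (r + 6*x)/(r + 4*x)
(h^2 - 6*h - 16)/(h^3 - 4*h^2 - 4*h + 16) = (h - 8)/(h^2 - 6*h + 8)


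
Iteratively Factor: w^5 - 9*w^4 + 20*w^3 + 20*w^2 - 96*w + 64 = (w - 2)*(w^4 - 7*w^3 + 6*w^2 + 32*w - 32) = (w - 4)*(w - 2)*(w^3 - 3*w^2 - 6*w + 8) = (w - 4)*(w - 2)*(w + 2)*(w^2 - 5*w + 4) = (w - 4)*(w - 2)*(w - 1)*(w + 2)*(w - 4)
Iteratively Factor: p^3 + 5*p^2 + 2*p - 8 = (p - 1)*(p^2 + 6*p + 8) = (p - 1)*(p + 4)*(p + 2)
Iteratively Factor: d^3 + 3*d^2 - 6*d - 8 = (d + 1)*(d^2 + 2*d - 8) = (d - 2)*(d + 1)*(d + 4)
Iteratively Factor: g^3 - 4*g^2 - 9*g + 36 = (g - 4)*(g^2 - 9) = (g - 4)*(g - 3)*(g + 3)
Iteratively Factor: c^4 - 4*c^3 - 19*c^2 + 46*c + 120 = (c - 5)*(c^3 + c^2 - 14*c - 24) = (c - 5)*(c + 2)*(c^2 - c - 12) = (c - 5)*(c - 4)*(c + 2)*(c + 3)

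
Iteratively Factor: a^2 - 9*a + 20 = (a - 5)*(a - 4)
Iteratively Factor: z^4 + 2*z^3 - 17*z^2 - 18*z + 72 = (z + 3)*(z^3 - z^2 - 14*z + 24) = (z + 3)*(z + 4)*(z^2 - 5*z + 6) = (z - 3)*(z + 3)*(z + 4)*(z - 2)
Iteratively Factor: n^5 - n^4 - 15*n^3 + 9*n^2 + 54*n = (n)*(n^4 - n^3 - 15*n^2 + 9*n + 54) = n*(n + 2)*(n^3 - 3*n^2 - 9*n + 27) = n*(n - 3)*(n + 2)*(n^2 - 9) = n*(n - 3)*(n + 2)*(n + 3)*(n - 3)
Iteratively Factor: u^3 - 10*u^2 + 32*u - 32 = (u - 4)*(u^2 - 6*u + 8) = (u - 4)*(u - 2)*(u - 4)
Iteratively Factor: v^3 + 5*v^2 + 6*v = (v + 2)*(v^2 + 3*v) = (v + 2)*(v + 3)*(v)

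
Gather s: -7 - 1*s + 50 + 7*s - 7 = 6*s + 36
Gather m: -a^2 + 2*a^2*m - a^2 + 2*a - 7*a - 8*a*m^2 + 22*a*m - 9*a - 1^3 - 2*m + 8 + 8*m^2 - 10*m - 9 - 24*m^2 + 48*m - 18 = -2*a^2 - 14*a + m^2*(-8*a - 16) + m*(2*a^2 + 22*a + 36) - 20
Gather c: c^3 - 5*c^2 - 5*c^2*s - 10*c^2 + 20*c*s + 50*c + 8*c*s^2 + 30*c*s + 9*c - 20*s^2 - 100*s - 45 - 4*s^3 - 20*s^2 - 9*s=c^3 + c^2*(-5*s - 15) + c*(8*s^2 + 50*s + 59) - 4*s^3 - 40*s^2 - 109*s - 45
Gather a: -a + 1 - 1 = -a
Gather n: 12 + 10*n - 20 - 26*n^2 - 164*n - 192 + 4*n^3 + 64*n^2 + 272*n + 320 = 4*n^3 + 38*n^2 + 118*n + 120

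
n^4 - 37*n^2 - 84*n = n*(n - 7)*(n + 3)*(n + 4)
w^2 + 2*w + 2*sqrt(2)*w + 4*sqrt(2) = (w + 2)*(w + 2*sqrt(2))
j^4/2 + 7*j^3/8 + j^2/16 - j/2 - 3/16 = (j/2 + 1/2)*(j - 3/4)*(j + 1/2)*(j + 1)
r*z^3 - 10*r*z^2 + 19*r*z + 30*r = (z - 6)*(z - 5)*(r*z + r)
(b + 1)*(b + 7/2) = b^2 + 9*b/2 + 7/2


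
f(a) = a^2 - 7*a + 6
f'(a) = 2*a - 7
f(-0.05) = 6.35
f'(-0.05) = -7.10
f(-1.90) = 22.91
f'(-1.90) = -10.80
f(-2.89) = 34.58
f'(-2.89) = -12.78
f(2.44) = -5.13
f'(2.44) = -2.12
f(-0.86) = 12.76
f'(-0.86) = -8.72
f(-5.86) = 81.36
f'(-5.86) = -18.72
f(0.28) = 4.12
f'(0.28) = -6.44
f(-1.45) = 18.25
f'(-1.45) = -9.90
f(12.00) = 66.00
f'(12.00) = 17.00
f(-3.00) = 36.00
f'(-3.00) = -13.00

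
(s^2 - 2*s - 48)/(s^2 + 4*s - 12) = (s - 8)/(s - 2)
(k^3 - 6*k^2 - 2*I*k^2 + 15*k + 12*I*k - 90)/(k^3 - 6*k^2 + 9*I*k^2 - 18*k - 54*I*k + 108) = (k - 5*I)/(k + 6*I)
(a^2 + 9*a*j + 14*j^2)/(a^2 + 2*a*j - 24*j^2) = (a^2 + 9*a*j + 14*j^2)/(a^2 + 2*a*j - 24*j^2)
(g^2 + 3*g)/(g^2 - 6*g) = (g + 3)/(g - 6)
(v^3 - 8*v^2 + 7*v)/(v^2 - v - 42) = v*(v - 1)/(v + 6)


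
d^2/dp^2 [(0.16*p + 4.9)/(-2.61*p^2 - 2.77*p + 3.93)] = (-(0.16*p + 4.9)*(5.22*p + 2.77)*(10.44*p + 5.54) + (2.5056*p + 26.4644)*(2.61*p^2 + 2.77*p - 3.93))/(2.61*p^2 + 2.77*p - 3.93)^3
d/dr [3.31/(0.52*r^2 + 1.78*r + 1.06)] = (-3.4424*r - 5.8918)/(0.52*r^2 + 1.78*r + 1.06)^2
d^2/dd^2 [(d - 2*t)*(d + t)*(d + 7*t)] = 6*d + 12*t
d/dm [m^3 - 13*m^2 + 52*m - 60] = 3*m^2 - 26*m + 52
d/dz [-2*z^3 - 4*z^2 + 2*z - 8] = -6*z^2 - 8*z + 2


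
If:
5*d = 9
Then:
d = 9/5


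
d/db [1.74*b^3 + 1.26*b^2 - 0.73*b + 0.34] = 5.22*b^2 + 2.52*b - 0.73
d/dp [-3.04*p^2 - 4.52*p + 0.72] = -6.08*p - 4.52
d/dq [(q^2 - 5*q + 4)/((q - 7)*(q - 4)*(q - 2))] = (-q^2 + 2*q + 5)/(q^4 - 18*q^3 + 109*q^2 - 252*q + 196)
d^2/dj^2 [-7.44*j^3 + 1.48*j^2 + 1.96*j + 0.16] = 2.96 - 44.64*j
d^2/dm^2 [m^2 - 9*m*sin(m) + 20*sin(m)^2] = 9*m*sin(m) - 80*sin(m)^2 - 18*cos(m) + 42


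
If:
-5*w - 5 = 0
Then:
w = -1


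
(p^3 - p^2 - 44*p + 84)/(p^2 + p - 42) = p - 2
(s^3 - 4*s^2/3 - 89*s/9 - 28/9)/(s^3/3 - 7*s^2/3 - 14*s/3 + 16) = (9*s^3 - 12*s^2 - 89*s - 28)/(3*(s^3 - 7*s^2 - 14*s + 48))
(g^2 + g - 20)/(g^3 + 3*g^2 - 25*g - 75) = (g - 4)/(g^2 - 2*g - 15)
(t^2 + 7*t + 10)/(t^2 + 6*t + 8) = (t + 5)/(t + 4)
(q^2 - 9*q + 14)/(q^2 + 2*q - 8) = (q - 7)/(q + 4)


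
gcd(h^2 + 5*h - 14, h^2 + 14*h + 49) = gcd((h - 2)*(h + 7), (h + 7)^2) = h + 7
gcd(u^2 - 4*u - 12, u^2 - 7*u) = 1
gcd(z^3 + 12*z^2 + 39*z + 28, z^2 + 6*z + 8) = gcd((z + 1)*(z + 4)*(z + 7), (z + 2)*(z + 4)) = z + 4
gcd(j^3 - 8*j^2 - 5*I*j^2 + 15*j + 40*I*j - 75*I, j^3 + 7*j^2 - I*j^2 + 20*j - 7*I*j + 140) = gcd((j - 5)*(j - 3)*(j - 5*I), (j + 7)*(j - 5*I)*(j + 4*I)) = j - 5*I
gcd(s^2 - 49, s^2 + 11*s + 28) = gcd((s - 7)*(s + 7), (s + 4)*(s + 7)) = s + 7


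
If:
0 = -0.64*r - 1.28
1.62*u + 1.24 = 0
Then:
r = -2.00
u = -0.77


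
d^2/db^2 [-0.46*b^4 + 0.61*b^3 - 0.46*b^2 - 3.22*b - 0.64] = -5.52*b^2 + 3.66*b - 0.92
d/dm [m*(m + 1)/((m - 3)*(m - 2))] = 6*(-m^2 + 2*m + 1)/(m^4 - 10*m^3 + 37*m^2 - 60*m + 36)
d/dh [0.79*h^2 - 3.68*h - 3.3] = 1.58*h - 3.68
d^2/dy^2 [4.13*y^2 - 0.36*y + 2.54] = 8.26000000000000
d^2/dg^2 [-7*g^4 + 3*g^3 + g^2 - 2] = -84*g^2 + 18*g + 2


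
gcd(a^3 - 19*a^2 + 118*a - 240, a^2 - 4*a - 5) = a - 5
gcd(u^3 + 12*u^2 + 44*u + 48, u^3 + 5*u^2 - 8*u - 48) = u + 4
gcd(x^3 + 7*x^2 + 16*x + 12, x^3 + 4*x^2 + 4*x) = x^2 + 4*x + 4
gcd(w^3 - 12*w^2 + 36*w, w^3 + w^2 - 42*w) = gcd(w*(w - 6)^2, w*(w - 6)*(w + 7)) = w^2 - 6*w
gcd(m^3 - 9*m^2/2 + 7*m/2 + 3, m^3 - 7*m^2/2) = 1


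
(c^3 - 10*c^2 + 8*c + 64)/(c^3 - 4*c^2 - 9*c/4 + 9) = 4*(c^2 - 6*c - 16)/(4*c^2 - 9)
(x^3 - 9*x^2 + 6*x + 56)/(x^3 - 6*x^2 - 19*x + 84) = (x^2 - 2*x - 8)/(x^2 + x - 12)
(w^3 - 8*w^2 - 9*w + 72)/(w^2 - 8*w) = w - 9/w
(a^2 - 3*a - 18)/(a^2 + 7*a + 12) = (a - 6)/(a + 4)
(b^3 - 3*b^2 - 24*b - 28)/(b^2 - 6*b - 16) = (b^2 - 5*b - 14)/(b - 8)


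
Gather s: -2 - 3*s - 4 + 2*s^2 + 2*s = 2*s^2 - s - 6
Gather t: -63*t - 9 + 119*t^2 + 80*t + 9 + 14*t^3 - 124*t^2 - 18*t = 14*t^3 - 5*t^2 - t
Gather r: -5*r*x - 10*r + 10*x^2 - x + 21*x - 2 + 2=r*(-5*x - 10) + 10*x^2 + 20*x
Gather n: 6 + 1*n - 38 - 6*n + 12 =-5*n - 20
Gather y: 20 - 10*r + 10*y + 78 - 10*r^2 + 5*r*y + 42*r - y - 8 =-10*r^2 + 32*r + y*(5*r + 9) + 90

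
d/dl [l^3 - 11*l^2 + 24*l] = 3*l^2 - 22*l + 24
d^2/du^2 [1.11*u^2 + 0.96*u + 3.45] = 2.22000000000000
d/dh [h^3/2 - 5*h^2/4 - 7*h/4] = 3*h^2/2 - 5*h/2 - 7/4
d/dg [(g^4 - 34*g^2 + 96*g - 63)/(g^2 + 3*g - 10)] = (2*g^5 + 9*g^4 - 40*g^3 - 198*g^2 + 806*g - 771)/(g^4 + 6*g^3 - 11*g^2 - 60*g + 100)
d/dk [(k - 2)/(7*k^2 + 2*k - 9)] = (-7*k^2 + 28*k - 5)/(49*k^4 + 28*k^3 - 122*k^2 - 36*k + 81)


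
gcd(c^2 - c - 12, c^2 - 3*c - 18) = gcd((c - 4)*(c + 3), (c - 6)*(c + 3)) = c + 3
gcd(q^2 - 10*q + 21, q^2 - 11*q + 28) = q - 7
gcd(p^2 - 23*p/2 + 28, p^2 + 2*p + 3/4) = 1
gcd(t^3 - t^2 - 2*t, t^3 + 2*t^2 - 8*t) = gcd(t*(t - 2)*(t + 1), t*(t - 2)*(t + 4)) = t^2 - 2*t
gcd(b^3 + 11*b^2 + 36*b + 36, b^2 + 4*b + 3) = b + 3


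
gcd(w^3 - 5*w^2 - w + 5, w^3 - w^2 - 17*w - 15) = w^2 - 4*w - 5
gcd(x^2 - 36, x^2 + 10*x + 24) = x + 6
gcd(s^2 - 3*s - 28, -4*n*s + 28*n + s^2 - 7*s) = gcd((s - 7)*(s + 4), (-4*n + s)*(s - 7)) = s - 7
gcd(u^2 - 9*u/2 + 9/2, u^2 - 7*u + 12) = u - 3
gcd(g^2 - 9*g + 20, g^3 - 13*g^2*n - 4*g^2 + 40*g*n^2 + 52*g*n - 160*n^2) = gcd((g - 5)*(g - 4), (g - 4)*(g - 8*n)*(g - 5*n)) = g - 4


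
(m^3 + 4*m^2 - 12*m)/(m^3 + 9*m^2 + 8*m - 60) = m/(m + 5)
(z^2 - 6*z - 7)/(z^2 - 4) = (z^2 - 6*z - 7)/(z^2 - 4)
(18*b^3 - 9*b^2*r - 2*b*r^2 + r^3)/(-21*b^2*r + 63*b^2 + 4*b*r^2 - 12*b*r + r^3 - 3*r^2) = (-6*b^2 + b*r + r^2)/(7*b*r - 21*b + r^2 - 3*r)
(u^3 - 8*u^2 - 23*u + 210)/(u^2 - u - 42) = (u^2 - u - 30)/(u + 6)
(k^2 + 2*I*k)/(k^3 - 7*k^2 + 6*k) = (k + 2*I)/(k^2 - 7*k + 6)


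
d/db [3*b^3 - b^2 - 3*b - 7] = 9*b^2 - 2*b - 3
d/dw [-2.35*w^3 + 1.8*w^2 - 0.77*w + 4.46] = -7.05*w^2 + 3.6*w - 0.77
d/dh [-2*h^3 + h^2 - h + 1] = -6*h^2 + 2*h - 1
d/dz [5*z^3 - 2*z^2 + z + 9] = 15*z^2 - 4*z + 1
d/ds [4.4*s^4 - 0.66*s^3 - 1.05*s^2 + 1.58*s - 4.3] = 17.6*s^3 - 1.98*s^2 - 2.1*s + 1.58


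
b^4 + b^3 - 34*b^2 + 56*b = b*(b - 4)*(b - 2)*(b + 7)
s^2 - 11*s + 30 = (s - 6)*(s - 5)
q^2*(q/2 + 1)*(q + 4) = q^4/2 + 3*q^3 + 4*q^2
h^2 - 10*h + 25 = (h - 5)^2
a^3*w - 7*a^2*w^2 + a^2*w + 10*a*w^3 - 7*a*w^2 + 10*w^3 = (a - 5*w)*(a - 2*w)*(a*w + w)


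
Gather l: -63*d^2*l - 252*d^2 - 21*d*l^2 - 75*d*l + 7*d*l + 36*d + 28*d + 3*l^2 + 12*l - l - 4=-252*d^2 + 64*d + l^2*(3 - 21*d) + l*(-63*d^2 - 68*d + 11) - 4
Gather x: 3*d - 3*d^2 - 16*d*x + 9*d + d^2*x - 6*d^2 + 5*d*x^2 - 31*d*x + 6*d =-9*d^2 + 5*d*x^2 + 18*d + x*(d^2 - 47*d)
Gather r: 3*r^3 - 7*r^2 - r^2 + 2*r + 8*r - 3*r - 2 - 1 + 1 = 3*r^3 - 8*r^2 + 7*r - 2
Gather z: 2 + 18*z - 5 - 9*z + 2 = 9*z - 1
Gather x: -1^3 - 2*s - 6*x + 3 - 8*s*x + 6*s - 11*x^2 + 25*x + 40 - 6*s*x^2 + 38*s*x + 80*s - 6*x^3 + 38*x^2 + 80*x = 84*s - 6*x^3 + x^2*(27 - 6*s) + x*(30*s + 99) + 42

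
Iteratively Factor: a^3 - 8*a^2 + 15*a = (a - 3)*(a^2 - 5*a) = (a - 5)*(a - 3)*(a)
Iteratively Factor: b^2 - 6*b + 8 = (b - 4)*(b - 2)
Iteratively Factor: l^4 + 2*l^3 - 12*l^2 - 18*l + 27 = (l + 3)*(l^3 - l^2 - 9*l + 9) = (l - 1)*(l + 3)*(l^2 - 9) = (l - 1)*(l + 3)^2*(l - 3)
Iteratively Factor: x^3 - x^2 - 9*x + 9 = (x - 3)*(x^2 + 2*x - 3) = (x - 3)*(x - 1)*(x + 3)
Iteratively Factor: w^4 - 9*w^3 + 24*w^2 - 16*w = (w - 4)*(w^3 - 5*w^2 + 4*w) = (w - 4)^2*(w^2 - w) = w*(w - 4)^2*(w - 1)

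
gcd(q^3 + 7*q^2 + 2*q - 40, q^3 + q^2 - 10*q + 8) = q^2 + 2*q - 8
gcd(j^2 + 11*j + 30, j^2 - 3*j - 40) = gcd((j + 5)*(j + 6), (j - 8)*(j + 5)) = j + 5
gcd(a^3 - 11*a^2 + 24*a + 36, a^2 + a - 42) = a - 6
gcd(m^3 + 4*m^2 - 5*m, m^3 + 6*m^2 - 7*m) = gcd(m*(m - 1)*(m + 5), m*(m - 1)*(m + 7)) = m^2 - m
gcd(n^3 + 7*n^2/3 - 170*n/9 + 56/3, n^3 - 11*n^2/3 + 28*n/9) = n^2 - 11*n/3 + 28/9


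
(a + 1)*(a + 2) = a^2 + 3*a + 2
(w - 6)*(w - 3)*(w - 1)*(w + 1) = w^4 - 9*w^3 + 17*w^2 + 9*w - 18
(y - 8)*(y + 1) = y^2 - 7*y - 8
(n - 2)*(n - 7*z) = n^2 - 7*n*z - 2*n + 14*z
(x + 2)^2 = x^2 + 4*x + 4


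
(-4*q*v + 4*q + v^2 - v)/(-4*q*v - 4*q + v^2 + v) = (v - 1)/(v + 1)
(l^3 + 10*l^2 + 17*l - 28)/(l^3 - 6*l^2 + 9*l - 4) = (l^2 + 11*l + 28)/(l^2 - 5*l + 4)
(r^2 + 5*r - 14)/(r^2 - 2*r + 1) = (r^2 + 5*r - 14)/(r^2 - 2*r + 1)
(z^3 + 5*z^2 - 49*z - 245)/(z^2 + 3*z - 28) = (z^2 - 2*z - 35)/(z - 4)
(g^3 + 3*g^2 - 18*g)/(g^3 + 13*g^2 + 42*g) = (g - 3)/(g + 7)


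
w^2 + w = w*(w + 1)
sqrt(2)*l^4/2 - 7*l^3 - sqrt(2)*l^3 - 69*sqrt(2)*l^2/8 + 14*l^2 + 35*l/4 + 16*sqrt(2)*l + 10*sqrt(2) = (l - 5/2)*(l + 1/2)*(l - 8*sqrt(2))*(sqrt(2)*l/2 + 1)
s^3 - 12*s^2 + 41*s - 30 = (s - 6)*(s - 5)*(s - 1)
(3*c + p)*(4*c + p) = 12*c^2 + 7*c*p + p^2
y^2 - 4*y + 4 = (y - 2)^2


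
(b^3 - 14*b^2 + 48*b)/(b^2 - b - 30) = b*(b - 8)/(b + 5)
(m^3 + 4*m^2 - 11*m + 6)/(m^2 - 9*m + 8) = (m^2 + 5*m - 6)/(m - 8)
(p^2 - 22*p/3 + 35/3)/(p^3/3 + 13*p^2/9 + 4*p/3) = 3*(3*p^2 - 22*p + 35)/(p*(3*p^2 + 13*p + 12))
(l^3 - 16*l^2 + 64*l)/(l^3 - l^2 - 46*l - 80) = l*(l - 8)/(l^2 + 7*l + 10)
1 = 1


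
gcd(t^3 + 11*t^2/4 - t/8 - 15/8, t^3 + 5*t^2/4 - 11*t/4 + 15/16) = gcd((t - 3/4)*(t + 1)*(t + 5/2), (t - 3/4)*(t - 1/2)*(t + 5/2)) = t^2 + 7*t/4 - 15/8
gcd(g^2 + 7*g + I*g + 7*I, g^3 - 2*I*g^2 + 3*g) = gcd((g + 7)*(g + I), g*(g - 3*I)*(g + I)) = g + I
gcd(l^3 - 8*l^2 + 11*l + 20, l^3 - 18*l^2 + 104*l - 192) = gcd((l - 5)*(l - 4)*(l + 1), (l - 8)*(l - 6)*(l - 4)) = l - 4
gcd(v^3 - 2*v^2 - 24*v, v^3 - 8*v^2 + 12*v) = v^2 - 6*v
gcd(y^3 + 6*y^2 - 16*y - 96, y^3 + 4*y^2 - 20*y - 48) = y^2 + 2*y - 24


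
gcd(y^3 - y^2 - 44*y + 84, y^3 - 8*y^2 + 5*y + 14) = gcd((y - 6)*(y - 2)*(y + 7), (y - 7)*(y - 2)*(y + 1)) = y - 2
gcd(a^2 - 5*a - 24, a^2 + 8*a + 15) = a + 3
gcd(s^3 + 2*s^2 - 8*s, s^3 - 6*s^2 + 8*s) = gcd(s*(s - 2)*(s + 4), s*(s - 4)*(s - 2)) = s^2 - 2*s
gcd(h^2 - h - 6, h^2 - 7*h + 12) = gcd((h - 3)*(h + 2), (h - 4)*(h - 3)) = h - 3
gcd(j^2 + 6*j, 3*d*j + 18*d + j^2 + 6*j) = j + 6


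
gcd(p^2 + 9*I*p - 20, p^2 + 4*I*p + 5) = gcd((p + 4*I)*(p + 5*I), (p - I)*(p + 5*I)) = p + 5*I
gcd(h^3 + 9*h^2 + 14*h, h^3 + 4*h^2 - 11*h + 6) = 1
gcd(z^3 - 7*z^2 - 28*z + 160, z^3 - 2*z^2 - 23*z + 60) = z^2 + z - 20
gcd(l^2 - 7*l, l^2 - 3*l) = l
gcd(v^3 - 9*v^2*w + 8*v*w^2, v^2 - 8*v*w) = v^2 - 8*v*w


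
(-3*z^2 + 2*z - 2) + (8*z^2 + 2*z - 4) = 5*z^2 + 4*z - 6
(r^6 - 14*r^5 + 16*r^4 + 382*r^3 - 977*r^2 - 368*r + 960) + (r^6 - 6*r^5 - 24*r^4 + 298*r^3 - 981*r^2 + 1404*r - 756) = 2*r^6 - 20*r^5 - 8*r^4 + 680*r^3 - 1958*r^2 + 1036*r + 204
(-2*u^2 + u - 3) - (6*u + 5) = -2*u^2 - 5*u - 8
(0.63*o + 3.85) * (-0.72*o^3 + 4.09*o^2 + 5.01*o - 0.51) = -0.4536*o^4 - 0.1953*o^3 + 18.9028*o^2 + 18.9672*o - 1.9635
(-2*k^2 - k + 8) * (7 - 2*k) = 4*k^3 - 12*k^2 - 23*k + 56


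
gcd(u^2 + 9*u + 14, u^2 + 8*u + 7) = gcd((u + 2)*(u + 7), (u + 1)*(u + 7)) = u + 7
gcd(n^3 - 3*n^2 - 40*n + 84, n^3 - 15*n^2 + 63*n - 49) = n - 7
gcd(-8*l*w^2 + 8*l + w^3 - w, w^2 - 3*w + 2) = w - 1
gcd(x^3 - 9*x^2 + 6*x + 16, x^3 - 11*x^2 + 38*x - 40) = x - 2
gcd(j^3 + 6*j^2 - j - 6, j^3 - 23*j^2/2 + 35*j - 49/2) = j - 1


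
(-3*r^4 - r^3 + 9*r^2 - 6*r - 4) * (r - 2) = -3*r^5 + 5*r^4 + 11*r^3 - 24*r^2 + 8*r + 8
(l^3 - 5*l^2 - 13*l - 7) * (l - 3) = l^4 - 8*l^3 + 2*l^2 + 32*l + 21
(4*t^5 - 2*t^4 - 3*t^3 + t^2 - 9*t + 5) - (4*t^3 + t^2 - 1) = 4*t^5 - 2*t^4 - 7*t^3 - 9*t + 6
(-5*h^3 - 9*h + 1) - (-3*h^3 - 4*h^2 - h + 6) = -2*h^3 + 4*h^2 - 8*h - 5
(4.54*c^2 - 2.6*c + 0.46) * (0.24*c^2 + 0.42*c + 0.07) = 1.0896*c^4 + 1.2828*c^3 - 0.6638*c^2 + 0.0112*c + 0.0322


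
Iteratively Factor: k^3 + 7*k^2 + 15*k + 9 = (k + 3)*(k^2 + 4*k + 3) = (k + 3)^2*(k + 1)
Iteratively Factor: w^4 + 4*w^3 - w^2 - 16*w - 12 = (w - 2)*(w^3 + 6*w^2 + 11*w + 6) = (w - 2)*(w + 2)*(w^2 + 4*w + 3) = (w - 2)*(w + 2)*(w + 3)*(w + 1)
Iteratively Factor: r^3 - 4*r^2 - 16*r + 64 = (r - 4)*(r^2 - 16) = (r - 4)*(r + 4)*(r - 4)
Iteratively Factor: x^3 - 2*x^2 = (x)*(x^2 - 2*x) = x^2*(x - 2)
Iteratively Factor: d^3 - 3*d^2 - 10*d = (d + 2)*(d^2 - 5*d) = d*(d + 2)*(d - 5)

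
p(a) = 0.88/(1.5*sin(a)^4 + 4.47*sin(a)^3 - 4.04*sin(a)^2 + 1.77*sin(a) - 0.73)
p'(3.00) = 2.66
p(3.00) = -1.61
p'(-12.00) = -99.88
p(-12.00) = -6.85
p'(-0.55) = -0.61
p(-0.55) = -0.27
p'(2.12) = 1.94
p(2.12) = 0.62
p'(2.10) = 1.72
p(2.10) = 0.59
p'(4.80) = -0.01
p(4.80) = -0.09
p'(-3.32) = 2.57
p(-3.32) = -1.70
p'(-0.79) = -0.27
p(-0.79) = -0.17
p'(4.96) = -0.04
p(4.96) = -0.10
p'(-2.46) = 0.39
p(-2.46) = -0.20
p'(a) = 0.88*(-6.0*sin(a)^3*cos(a) - 13.41*sin(a)^2*cos(a) + 8.08*sin(a)*cos(a) - 1.77*cos(a))/(1.5*sin(a)^4 + 4.47*sin(a)^3 - 4.04*sin(a)^2 + 1.77*sin(a) - 0.73)^2 = (-5.28*sin(a)^3 - 11.8008*sin(a)^2 + 7.1104*sin(a) - 1.5576)*cos(a)/(1.5*sin(a)^4 + 4.47*sin(a)^3 - 4.04*sin(a)^2 + 1.77*sin(a) - 0.73)^2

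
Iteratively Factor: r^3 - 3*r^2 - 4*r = (r + 1)*(r^2 - 4*r) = (r - 4)*(r + 1)*(r)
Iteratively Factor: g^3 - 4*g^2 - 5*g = (g)*(g^2 - 4*g - 5) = g*(g - 5)*(g + 1)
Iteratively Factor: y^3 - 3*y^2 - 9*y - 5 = (y - 5)*(y^2 + 2*y + 1) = (y - 5)*(y + 1)*(y + 1)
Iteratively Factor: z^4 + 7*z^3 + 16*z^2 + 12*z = (z + 2)*(z^3 + 5*z^2 + 6*z) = z*(z + 2)*(z^2 + 5*z + 6) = z*(z + 2)*(z + 3)*(z + 2)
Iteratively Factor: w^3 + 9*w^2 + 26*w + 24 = (w + 2)*(w^2 + 7*w + 12) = (w + 2)*(w + 3)*(w + 4)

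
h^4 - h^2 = h^2*(h - 1)*(h + 1)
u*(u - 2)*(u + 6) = u^3 + 4*u^2 - 12*u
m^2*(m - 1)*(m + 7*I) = m^4 - m^3 + 7*I*m^3 - 7*I*m^2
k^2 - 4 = (k - 2)*(k + 2)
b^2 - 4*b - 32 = (b - 8)*(b + 4)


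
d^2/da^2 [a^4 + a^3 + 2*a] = 6*a*(2*a + 1)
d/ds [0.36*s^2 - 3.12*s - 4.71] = 0.72*s - 3.12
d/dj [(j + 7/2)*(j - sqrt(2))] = 2*j - sqrt(2) + 7/2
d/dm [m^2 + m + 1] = 2*m + 1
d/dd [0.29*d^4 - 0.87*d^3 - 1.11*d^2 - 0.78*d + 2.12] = 1.16*d^3 - 2.61*d^2 - 2.22*d - 0.78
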